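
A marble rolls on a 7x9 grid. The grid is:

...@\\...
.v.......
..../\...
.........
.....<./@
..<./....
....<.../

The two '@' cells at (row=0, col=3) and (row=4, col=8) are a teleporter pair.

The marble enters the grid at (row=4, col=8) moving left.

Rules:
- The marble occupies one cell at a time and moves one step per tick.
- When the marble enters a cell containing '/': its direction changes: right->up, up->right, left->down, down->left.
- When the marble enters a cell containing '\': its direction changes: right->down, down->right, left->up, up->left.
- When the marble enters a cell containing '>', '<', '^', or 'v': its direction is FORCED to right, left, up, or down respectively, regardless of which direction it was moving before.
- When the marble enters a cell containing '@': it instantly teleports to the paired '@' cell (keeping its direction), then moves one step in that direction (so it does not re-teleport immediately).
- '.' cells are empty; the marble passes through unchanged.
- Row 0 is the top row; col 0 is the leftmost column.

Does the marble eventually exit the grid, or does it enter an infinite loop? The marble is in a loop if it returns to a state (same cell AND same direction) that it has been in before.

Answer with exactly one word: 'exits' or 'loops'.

Answer: exits

Derivation:
Step 1: enter (4,8), '@' teleport (4,8)->(0,3), also enter (0,3), move left to (0,2)
Step 2: enter (0,2), '.' pass, move left to (0,1)
Step 3: enter (0,1), '.' pass, move left to (0,0)
Step 4: enter (0,0), '.' pass, move left to (0,-1)
Step 5: at (0,-1) — EXIT via left edge, pos 0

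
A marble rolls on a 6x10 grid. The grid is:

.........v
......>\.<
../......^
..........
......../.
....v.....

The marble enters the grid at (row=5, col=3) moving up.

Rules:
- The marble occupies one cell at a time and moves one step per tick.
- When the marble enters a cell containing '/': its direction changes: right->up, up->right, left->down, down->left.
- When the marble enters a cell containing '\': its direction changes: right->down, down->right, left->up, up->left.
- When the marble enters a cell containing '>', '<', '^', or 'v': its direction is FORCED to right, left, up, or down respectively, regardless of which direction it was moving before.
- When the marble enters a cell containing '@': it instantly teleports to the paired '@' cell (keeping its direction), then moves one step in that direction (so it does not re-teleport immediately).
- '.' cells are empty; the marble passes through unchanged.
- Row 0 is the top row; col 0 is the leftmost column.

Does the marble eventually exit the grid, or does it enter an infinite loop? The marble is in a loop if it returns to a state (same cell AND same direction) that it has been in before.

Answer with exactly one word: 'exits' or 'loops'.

Answer: exits

Derivation:
Step 1: enter (5,3), '.' pass, move up to (4,3)
Step 2: enter (4,3), '.' pass, move up to (3,3)
Step 3: enter (3,3), '.' pass, move up to (2,3)
Step 4: enter (2,3), '.' pass, move up to (1,3)
Step 5: enter (1,3), '.' pass, move up to (0,3)
Step 6: enter (0,3), '.' pass, move up to (-1,3)
Step 7: at (-1,3) — EXIT via top edge, pos 3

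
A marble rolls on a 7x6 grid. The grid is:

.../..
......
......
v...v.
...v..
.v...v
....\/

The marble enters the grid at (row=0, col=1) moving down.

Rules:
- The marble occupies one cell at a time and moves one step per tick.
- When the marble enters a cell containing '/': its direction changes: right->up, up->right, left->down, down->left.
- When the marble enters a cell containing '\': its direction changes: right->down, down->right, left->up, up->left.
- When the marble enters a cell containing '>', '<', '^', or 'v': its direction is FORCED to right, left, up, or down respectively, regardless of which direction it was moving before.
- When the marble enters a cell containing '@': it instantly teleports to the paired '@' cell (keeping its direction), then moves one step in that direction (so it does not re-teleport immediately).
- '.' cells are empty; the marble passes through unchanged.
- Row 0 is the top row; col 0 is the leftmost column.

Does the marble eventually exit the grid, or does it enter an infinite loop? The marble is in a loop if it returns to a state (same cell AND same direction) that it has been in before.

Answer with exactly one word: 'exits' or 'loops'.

Step 1: enter (0,1), '.' pass, move down to (1,1)
Step 2: enter (1,1), '.' pass, move down to (2,1)
Step 3: enter (2,1), '.' pass, move down to (3,1)
Step 4: enter (3,1), '.' pass, move down to (4,1)
Step 5: enter (4,1), '.' pass, move down to (5,1)
Step 6: enter (5,1), 'v' forces down->down, move down to (6,1)
Step 7: enter (6,1), '.' pass, move down to (7,1)
Step 8: at (7,1) — EXIT via bottom edge, pos 1

Answer: exits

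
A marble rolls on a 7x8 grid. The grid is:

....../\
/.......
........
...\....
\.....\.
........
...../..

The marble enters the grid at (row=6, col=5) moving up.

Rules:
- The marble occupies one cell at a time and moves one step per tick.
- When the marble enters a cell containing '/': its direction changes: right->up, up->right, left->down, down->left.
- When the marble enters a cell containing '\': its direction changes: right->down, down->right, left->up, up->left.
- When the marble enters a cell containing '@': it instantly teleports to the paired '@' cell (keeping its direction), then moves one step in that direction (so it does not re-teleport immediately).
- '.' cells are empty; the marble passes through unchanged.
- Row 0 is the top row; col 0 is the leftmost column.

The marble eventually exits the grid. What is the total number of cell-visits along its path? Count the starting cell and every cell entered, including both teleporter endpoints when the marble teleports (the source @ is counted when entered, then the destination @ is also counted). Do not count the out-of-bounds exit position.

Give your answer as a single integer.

Answer: 3

Derivation:
Step 1: enter (6,5), '/' deflects up->right, move right to (6,6)
Step 2: enter (6,6), '.' pass, move right to (6,7)
Step 3: enter (6,7), '.' pass, move right to (6,8)
Step 4: at (6,8) — EXIT via right edge, pos 6
Path length (cell visits): 3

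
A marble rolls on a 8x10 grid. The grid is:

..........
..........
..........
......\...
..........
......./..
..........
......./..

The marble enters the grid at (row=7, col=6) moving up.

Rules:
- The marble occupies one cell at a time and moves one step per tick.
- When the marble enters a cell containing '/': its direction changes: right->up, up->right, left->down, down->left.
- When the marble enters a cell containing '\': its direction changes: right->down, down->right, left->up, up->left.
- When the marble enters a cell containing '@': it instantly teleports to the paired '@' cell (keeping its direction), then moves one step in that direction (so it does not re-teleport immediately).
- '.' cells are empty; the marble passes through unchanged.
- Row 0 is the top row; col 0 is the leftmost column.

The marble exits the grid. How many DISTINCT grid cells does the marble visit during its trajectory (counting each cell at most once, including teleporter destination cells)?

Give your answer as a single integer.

Answer: 11

Derivation:
Step 1: enter (7,6), '.' pass, move up to (6,6)
Step 2: enter (6,6), '.' pass, move up to (5,6)
Step 3: enter (5,6), '.' pass, move up to (4,6)
Step 4: enter (4,6), '.' pass, move up to (3,6)
Step 5: enter (3,6), '\' deflects up->left, move left to (3,5)
Step 6: enter (3,5), '.' pass, move left to (3,4)
Step 7: enter (3,4), '.' pass, move left to (3,3)
Step 8: enter (3,3), '.' pass, move left to (3,2)
Step 9: enter (3,2), '.' pass, move left to (3,1)
Step 10: enter (3,1), '.' pass, move left to (3,0)
Step 11: enter (3,0), '.' pass, move left to (3,-1)
Step 12: at (3,-1) — EXIT via left edge, pos 3
Distinct cells visited: 11 (path length 11)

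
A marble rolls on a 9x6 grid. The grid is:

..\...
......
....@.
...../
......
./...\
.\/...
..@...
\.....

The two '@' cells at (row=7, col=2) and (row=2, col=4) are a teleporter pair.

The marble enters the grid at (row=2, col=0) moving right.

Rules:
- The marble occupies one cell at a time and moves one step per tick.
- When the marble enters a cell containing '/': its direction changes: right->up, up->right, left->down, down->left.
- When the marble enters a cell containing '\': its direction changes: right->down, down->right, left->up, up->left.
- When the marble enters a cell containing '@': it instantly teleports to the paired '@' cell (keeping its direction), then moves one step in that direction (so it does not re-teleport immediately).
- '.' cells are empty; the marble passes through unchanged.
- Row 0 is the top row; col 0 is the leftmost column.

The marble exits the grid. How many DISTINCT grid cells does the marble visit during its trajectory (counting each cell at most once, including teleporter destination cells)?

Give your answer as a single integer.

Answer: 9

Derivation:
Step 1: enter (2,0), '.' pass, move right to (2,1)
Step 2: enter (2,1), '.' pass, move right to (2,2)
Step 3: enter (2,2), '.' pass, move right to (2,3)
Step 4: enter (2,3), '.' pass, move right to (2,4)
Step 5: enter (2,4), '@' teleport (2,4)->(7,2), also enter (7,2), move right to (7,3)
Step 6: enter (7,3), '.' pass, move right to (7,4)
Step 7: enter (7,4), '.' pass, move right to (7,5)
Step 8: enter (7,5), '.' pass, move right to (7,6)
Step 9: at (7,6) — EXIT via right edge, pos 7
Distinct cells visited: 9 (path length 9)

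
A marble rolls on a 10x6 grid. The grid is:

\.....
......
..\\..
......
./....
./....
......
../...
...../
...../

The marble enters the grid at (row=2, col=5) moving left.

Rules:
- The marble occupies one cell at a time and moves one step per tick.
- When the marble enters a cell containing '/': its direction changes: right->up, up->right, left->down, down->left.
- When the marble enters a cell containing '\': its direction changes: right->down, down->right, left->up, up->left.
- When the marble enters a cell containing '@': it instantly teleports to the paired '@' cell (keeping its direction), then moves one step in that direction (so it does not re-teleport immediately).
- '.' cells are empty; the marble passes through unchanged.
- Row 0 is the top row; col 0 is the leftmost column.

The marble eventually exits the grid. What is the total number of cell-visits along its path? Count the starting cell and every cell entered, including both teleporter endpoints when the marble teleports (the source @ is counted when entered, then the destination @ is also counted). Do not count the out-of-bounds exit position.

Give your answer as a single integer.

Step 1: enter (2,5), '.' pass, move left to (2,4)
Step 2: enter (2,4), '.' pass, move left to (2,3)
Step 3: enter (2,3), '\' deflects left->up, move up to (1,3)
Step 4: enter (1,3), '.' pass, move up to (0,3)
Step 5: enter (0,3), '.' pass, move up to (-1,3)
Step 6: at (-1,3) — EXIT via top edge, pos 3
Path length (cell visits): 5

Answer: 5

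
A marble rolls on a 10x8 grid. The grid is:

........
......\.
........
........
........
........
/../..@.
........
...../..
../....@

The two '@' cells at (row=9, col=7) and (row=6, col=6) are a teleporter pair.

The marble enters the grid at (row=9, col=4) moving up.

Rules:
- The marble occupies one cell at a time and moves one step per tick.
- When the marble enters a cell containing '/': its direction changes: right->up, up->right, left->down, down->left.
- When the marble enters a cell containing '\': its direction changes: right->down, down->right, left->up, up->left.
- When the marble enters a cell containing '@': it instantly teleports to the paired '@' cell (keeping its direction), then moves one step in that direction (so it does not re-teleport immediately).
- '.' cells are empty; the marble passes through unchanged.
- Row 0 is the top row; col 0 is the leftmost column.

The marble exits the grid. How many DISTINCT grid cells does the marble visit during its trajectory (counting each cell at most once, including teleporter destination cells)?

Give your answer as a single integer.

Step 1: enter (9,4), '.' pass, move up to (8,4)
Step 2: enter (8,4), '.' pass, move up to (7,4)
Step 3: enter (7,4), '.' pass, move up to (6,4)
Step 4: enter (6,4), '.' pass, move up to (5,4)
Step 5: enter (5,4), '.' pass, move up to (4,4)
Step 6: enter (4,4), '.' pass, move up to (3,4)
Step 7: enter (3,4), '.' pass, move up to (2,4)
Step 8: enter (2,4), '.' pass, move up to (1,4)
Step 9: enter (1,4), '.' pass, move up to (0,4)
Step 10: enter (0,4), '.' pass, move up to (-1,4)
Step 11: at (-1,4) — EXIT via top edge, pos 4
Distinct cells visited: 10 (path length 10)

Answer: 10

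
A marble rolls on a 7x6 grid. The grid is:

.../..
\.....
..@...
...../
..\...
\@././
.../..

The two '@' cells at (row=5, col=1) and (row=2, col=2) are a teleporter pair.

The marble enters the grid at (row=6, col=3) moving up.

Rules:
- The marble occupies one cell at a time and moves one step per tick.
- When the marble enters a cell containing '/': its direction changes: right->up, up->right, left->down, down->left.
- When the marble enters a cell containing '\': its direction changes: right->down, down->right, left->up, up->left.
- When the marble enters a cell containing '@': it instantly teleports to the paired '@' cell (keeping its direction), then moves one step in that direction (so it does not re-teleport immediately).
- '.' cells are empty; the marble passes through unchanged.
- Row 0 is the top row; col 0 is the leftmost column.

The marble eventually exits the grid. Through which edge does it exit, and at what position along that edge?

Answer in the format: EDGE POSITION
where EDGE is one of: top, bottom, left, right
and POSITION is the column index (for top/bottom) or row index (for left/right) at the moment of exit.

Step 1: enter (6,3), '/' deflects up->right, move right to (6,4)
Step 2: enter (6,4), '.' pass, move right to (6,5)
Step 3: enter (6,5), '.' pass, move right to (6,6)
Step 4: at (6,6) — EXIT via right edge, pos 6

Answer: right 6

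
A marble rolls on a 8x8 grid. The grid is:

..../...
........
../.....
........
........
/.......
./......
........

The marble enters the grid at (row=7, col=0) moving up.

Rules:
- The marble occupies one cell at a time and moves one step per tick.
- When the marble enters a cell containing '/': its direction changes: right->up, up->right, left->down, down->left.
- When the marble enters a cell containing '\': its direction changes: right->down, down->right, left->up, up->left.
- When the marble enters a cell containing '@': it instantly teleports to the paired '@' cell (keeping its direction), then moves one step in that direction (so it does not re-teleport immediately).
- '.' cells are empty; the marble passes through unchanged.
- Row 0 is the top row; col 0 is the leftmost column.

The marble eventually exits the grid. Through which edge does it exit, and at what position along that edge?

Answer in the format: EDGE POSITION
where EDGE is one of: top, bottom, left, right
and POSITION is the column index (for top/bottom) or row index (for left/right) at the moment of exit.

Answer: right 5

Derivation:
Step 1: enter (7,0), '.' pass, move up to (6,0)
Step 2: enter (6,0), '.' pass, move up to (5,0)
Step 3: enter (5,0), '/' deflects up->right, move right to (5,1)
Step 4: enter (5,1), '.' pass, move right to (5,2)
Step 5: enter (5,2), '.' pass, move right to (5,3)
Step 6: enter (5,3), '.' pass, move right to (5,4)
Step 7: enter (5,4), '.' pass, move right to (5,5)
Step 8: enter (5,5), '.' pass, move right to (5,6)
Step 9: enter (5,6), '.' pass, move right to (5,7)
Step 10: enter (5,7), '.' pass, move right to (5,8)
Step 11: at (5,8) — EXIT via right edge, pos 5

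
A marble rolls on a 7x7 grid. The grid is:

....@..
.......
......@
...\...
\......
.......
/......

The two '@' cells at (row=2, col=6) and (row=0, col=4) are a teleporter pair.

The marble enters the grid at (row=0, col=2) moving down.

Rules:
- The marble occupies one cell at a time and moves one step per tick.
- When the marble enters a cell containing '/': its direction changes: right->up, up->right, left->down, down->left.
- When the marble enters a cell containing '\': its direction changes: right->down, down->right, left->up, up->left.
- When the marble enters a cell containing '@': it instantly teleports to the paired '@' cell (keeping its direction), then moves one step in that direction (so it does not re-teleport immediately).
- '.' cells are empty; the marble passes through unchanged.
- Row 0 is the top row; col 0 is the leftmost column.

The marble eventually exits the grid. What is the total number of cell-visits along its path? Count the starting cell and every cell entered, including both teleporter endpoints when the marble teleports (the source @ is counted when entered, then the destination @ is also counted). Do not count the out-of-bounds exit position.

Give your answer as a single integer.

Answer: 7

Derivation:
Step 1: enter (0,2), '.' pass, move down to (1,2)
Step 2: enter (1,2), '.' pass, move down to (2,2)
Step 3: enter (2,2), '.' pass, move down to (3,2)
Step 4: enter (3,2), '.' pass, move down to (4,2)
Step 5: enter (4,2), '.' pass, move down to (5,2)
Step 6: enter (5,2), '.' pass, move down to (6,2)
Step 7: enter (6,2), '.' pass, move down to (7,2)
Step 8: at (7,2) — EXIT via bottom edge, pos 2
Path length (cell visits): 7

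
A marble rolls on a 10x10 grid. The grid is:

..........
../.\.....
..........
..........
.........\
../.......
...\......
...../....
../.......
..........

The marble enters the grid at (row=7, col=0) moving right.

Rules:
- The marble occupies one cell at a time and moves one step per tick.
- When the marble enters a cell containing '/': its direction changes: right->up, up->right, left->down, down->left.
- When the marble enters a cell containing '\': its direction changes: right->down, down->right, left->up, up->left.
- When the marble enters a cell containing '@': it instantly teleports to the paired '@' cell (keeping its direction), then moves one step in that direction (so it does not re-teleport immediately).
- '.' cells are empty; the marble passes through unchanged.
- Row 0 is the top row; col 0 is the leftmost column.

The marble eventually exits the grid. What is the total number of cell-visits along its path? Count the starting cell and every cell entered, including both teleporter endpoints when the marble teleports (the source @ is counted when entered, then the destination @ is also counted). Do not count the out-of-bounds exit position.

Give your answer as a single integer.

Answer: 13

Derivation:
Step 1: enter (7,0), '.' pass, move right to (7,1)
Step 2: enter (7,1), '.' pass, move right to (7,2)
Step 3: enter (7,2), '.' pass, move right to (7,3)
Step 4: enter (7,3), '.' pass, move right to (7,4)
Step 5: enter (7,4), '.' pass, move right to (7,5)
Step 6: enter (7,5), '/' deflects right->up, move up to (6,5)
Step 7: enter (6,5), '.' pass, move up to (5,5)
Step 8: enter (5,5), '.' pass, move up to (4,5)
Step 9: enter (4,5), '.' pass, move up to (3,5)
Step 10: enter (3,5), '.' pass, move up to (2,5)
Step 11: enter (2,5), '.' pass, move up to (1,5)
Step 12: enter (1,5), '.' pass, move up to (0,5)
Step 13: enter (0,5), '.' pass, move up to (-1,5)
Step 14: at (-1,5) — EXIT via top edge, pos 5
Path length (cell visits): 13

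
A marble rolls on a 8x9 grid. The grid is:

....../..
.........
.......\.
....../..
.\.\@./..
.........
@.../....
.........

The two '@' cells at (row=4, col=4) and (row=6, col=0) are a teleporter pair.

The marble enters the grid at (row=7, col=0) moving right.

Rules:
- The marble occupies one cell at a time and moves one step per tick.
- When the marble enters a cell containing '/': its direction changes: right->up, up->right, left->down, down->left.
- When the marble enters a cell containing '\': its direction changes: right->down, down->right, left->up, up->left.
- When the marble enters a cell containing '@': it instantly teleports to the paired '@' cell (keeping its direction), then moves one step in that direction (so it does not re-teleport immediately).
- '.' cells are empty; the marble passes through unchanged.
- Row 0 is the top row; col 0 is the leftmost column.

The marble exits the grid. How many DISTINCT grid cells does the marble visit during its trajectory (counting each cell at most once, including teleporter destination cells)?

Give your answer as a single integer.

Step 1: enter (7,0), '.' pass, move right to (7,1)
Step 2: enter (7,1), '.' pass, move right to (7,2)
Step 3: enter (7,2), '.' pass, move right to (7,3)
Step 4: enter (7,3), '.' pass, move right to (7,4)
Step 5: enter (7,4), '.' pass, move right to (7,5)
Step 6: enter (7,5), '.' pass, move right to (7,6)
Step 7: enter (7,6), '.' pass, move right to (7,7)
Step 8: enter (7,7), '.' pass, move right to (7,8)
Step 9: enter (7,8), '.' pass, move right to (7,9)
Step 10: at (7,9) — EXIT via right edge, pos 7
Distinct cells visited: 9 (path length 9)

Answer: 9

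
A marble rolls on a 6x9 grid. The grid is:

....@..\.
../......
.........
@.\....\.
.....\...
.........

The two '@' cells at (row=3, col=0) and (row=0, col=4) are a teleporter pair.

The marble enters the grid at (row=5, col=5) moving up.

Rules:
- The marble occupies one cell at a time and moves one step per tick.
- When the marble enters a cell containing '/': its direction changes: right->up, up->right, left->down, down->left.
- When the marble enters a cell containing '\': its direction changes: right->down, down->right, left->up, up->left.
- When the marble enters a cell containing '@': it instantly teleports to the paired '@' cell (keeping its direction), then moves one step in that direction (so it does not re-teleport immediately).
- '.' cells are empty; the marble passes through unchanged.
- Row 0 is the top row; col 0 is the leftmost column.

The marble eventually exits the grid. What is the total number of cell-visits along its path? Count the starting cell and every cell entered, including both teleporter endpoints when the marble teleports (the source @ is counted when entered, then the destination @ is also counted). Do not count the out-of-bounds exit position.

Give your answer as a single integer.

Answer: 7

Derivation:
Step 1: enter (5,5), '.' pass, move up to (4,5)
Step 2: enter (4,5), '\' deflects up->left, move left to (4,4)
Step 3: enter (4,4), '.' pass, move left to (4,3)
Step 4: enter (4,3), '.' pass, move left to (4,2)
Step 5: enter (4,2), '.' pass, move left to (4,1)
Step 6: enter (4,1), '.' pass, move left to (4,0)
Step 7: enter (4,0), '.' pass, move left to (4,-1)
Step 8: at (4,-1) — EXIT via left edge, pos 4
Path length (cell visits): 7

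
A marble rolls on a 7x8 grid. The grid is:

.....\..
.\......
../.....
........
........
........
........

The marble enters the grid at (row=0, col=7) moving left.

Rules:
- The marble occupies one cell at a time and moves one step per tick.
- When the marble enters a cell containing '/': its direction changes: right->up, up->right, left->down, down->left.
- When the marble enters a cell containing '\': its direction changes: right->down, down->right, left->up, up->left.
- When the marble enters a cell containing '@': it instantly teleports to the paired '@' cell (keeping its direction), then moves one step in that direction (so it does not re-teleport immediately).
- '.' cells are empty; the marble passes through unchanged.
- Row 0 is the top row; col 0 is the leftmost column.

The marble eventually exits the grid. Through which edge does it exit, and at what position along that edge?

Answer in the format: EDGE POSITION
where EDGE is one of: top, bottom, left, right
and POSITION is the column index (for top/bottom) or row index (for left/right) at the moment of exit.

Answer: top 5

Derivation:
Step 1: enter (0,7), '.' pass, move left to (0,6)
Step 2: enter (0,6), '.' pass, move left to (0,5)
Step 3: enter (0,5), '\' deflects left->up, move up to (-1,5)
Step 4: at (-1,5) — EXIT via top edge, pos 5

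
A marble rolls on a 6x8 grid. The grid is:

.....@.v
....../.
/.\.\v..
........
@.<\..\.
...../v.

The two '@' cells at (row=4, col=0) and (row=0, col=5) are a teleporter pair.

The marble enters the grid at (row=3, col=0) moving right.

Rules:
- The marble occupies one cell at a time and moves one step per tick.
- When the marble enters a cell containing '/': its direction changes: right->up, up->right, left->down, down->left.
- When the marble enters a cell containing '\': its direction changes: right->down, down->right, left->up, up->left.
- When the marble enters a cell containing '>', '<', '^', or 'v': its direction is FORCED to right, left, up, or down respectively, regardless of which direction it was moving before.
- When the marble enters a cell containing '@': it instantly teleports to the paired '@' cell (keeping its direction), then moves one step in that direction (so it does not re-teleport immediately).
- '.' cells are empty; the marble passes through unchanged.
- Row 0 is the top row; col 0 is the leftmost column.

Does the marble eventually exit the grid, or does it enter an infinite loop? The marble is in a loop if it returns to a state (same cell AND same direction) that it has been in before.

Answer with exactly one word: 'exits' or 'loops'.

Step 1: enter (3,0), '.' pass, move right to (3,1)
Step 2: enter (3,1), '.' pass, move right to (3,2)
Step 3: enter (3,2), '.' pass, move right to (3,3)
Step 4: enter (3,3), '.' pass, move right to (3,4)
Step 5: enter (3,4), '.' pass, move right to (3,5)
Step 6: enter (3,5), '.' pass, move right to (3,6)
Step 7: enter (3,6), '.' pass, move right to (3,7)
Step 8: enter (3,7), '.' pass, move right to (3,8)
Step 9: at (3,8) — EXIT via right edge, pos 3

Answer: exits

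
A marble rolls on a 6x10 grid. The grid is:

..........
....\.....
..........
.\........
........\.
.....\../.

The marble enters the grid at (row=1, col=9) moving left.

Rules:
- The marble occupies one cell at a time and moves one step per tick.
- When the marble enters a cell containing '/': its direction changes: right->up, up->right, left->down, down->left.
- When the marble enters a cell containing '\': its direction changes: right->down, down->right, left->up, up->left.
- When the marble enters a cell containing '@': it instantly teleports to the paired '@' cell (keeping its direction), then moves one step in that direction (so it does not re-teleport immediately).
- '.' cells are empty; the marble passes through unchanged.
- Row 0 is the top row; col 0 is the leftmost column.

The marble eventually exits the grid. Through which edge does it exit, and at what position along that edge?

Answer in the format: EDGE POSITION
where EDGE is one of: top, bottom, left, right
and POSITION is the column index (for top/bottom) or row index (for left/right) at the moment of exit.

Answer: top 4

Derivation:
Step 1: enter (1,9), '.' pass, move left to (1,8)
Step 2: enter (1,8), '.' pass, move left to (1,7)
Step 3: enter (1,7), '.' pass, move left to (1,6)
Step 4: enter (1,6), '.' pass, move left to (1,5)
Step 5: enter (1,5), '.' pass, move left to (1,4)
Step 6: enter (1,4), '\' deflects left->up, move up to (0,4)
Step 7: enter (0,4), '.' pass, move up to (-1,4)
Step 8: at (-1,4) — EXIT via top edge, pos 4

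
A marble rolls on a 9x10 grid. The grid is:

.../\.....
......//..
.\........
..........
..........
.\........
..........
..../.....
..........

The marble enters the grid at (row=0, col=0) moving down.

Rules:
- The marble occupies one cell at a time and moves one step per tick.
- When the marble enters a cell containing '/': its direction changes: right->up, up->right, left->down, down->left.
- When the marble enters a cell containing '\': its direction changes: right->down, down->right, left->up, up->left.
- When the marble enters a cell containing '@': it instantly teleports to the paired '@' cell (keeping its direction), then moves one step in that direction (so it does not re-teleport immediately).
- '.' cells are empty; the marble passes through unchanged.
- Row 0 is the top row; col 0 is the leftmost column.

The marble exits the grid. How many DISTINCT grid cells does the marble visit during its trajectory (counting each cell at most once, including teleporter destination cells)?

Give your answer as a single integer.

Step 1: enter (0,0), '.' pass, move down to (1,0)
Step 2: enter (1,0), '.' pass, move down to (2,0)
Step 3: enter (2,0), '.' pass, move down to (3,0)
Step 4: enter (3,0), '.' pass, move down to (4,0)
Step 5: enter (4,0), '.' pass, move down to (5,0)
Step 6: enter (5,0), '.' pass, move down to (6,0)
Step 7: enter (6,0), '.' pass, move down to (7,0)
Step 8: enter (7,0), '.' pass, move down to (8,0)
Step 9: enter (8,0), '.' pass, move down to (9,0)
Step 10: at (9,0) — EXIT via bottom edge, pos 0
Distinct cells visited: 9 (path length 9)

Answer: 9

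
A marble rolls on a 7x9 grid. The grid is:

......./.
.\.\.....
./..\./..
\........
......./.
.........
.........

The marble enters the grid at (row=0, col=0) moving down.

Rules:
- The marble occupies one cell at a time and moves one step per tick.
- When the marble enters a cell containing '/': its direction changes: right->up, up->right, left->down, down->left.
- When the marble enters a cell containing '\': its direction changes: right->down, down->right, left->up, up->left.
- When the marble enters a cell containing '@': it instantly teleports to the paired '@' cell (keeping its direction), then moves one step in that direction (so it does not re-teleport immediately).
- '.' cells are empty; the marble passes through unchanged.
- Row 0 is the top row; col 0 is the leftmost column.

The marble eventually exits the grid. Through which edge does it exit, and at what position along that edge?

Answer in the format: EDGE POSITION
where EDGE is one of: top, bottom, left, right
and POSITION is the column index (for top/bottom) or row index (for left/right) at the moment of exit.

Step 1: enter (0,0), '.' pass, move down to (1,0)
Step 2: enter (1,0), '.' pass, move down to (2,0)
Step 3: enter (2,0), '.' pass, move down to (3,0)
Step 4: enter (3,0), '\' deflects down->right, move right to (3,1)
Step 5: enter (3,1), '.' pass, move right to (3,2)
Step 6: enter (3,2), '.' pass, move right to (3,3)
Step 7: enter (3,3), '.' pass, move right to (3,4)
Step 8: enter (3,4), '.' pass, move right to (3,5)
Step 9: enter (3,5), '.' pass, move right to (3,6)
Step 10: enter (3,6), '.' pass, move right to (3,7)
Step 11: enter (3,7), '.' pass, move right to (3,8)
Step 12: enter (3,8), '.' pass, move right to (3,9)
Step 13: at (3,9) — EXIT via right edge, pos 3

Answer: right 3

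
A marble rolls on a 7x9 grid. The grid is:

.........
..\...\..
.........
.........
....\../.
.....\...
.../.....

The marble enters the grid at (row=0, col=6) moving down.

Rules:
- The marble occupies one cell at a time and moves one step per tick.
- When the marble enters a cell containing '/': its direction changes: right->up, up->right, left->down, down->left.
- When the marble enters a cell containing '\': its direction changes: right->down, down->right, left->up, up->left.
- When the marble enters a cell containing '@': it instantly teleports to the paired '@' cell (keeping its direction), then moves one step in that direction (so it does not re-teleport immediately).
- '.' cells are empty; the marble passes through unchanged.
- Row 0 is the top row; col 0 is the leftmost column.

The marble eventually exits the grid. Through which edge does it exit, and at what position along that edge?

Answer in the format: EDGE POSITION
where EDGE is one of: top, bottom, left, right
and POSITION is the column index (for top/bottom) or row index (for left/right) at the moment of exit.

Step 1: enter (0,6), '.' pass, move down to (1,6)
Step 2: enter (1,6), '\' deflects down->right, move right to (1,7)
Step 3: enter (1,7), '.' pass, move right to (1,8)
Step 4: enter (1,8), '.' pass, move right to (1,9)
Step 5: at (1,9) — EXIT via right edge, pos 1

Answer: right 1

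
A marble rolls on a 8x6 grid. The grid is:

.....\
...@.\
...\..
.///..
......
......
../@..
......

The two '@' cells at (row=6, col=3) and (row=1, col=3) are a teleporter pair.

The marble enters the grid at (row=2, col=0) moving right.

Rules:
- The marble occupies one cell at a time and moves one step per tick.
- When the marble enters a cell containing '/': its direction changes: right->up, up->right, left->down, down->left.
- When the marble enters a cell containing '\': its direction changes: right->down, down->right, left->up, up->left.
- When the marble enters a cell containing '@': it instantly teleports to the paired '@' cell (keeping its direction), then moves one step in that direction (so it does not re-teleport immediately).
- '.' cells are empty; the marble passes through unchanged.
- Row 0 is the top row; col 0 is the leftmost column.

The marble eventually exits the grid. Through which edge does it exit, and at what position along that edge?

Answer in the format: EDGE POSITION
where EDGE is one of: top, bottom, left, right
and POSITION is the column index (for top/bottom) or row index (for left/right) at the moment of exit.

Step 1: enter (2,0), '.' pass, move right to (2,1)
Step 2: enter (2,1), '.' pass, move right to (2,2)
Step 3: enter (2,2), '.' pass, move right to (2,3)
Step 4: enter (2,3), '\' deflects right->down, move down to (3,3)
Step 5: enter (3,3), '/' deflects down->left, move left to (3,2)
Step 6: enter (3,2), '/' deflects left->down, move down to (4,2)
Step 7: enter (4,2), '.' pass, move down to (5,2)
Step 8: enter (5,2), '.' pass, move down to (6,2)
Step 9: enter (6,2), '/' deflects down->left, move left to (6,1)
Step 10: enter (6,1), '.' pass, move left to (6,0)
Step 11: enter (6,0), '.' pass, move left to (6,-1)
Step 12: at (6,-1) — EXIT via left edge, pos 6

Answer: left 6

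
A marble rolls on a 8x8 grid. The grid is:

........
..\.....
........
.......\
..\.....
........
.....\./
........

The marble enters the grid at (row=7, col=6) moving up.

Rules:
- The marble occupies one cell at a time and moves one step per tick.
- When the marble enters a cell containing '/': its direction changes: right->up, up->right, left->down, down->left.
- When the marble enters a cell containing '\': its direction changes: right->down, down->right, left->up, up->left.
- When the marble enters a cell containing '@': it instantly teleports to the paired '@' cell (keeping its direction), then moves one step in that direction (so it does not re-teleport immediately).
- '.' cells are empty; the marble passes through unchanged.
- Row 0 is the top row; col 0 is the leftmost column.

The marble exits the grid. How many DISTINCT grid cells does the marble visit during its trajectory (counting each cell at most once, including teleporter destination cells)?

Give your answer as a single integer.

Answer: 8

Derivation:
Step 1: enter (7,6), '.' pass, move up to (6,6)
Step 2: enter (6,6), '.' pass, move up to (5,6)
Step 3: enter (5,6), '.' pass, move up to (4,6)
Step 4: enter (4,6), '.' pass, move up to (3,6)
Step 5: enter (3,6), '.' pass, move up to (2,6)
Step 6: enter (2,6), '.' pass, move up to (1,6)
Step 7: enter (1,6), '.' pass, move up to (0,6)
Step 8: enter (0,6), '.' pass, move up to (-1,6)
Step 9: at (-1,6) — EXIT via top edge, pos 6
Distinct cells visited: 8 (path length 8)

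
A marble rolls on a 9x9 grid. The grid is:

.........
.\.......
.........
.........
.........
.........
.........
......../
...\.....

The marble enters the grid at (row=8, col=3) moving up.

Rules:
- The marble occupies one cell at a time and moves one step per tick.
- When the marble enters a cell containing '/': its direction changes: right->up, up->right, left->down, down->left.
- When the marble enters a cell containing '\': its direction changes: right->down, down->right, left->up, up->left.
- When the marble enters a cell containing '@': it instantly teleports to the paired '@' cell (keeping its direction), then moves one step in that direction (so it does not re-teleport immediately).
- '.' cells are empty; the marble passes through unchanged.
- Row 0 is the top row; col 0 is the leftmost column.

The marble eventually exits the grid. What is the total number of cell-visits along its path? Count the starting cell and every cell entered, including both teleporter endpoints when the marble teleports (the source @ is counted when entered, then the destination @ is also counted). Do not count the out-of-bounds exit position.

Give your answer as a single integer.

Answer: 4

Derivation:
Step 1: enter (8,3), '\' deflects up->left, move left to (8,2)
Step 2: enter (8,2), '.' pass, move left to (8,1)
Step 3: enter (8,1), '.' pass, move left to (8,0)
Step 4: enter (8,0), '.' pass, move left to (8,-1)
Step 5: at (8,-1) — EXIT via left edge, pos 8
Path length (cell visits): 4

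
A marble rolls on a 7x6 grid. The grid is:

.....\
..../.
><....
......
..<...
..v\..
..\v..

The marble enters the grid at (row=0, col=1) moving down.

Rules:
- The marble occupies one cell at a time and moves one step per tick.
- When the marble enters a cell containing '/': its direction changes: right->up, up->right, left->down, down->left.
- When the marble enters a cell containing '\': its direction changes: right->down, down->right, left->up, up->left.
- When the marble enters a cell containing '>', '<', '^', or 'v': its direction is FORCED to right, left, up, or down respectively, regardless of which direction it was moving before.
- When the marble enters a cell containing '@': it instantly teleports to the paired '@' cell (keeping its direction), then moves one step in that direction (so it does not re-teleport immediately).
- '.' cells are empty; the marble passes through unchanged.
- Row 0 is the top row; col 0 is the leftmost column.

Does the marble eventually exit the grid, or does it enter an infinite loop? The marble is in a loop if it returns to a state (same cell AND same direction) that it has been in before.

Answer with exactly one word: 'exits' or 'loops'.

Step 1: enter (0,1), '.' pass, move down to (1,1)
Step 2: enter (1,1), '.' pass, move down to (2,1)
Step 3: enter (2,1), '<' forces down->left, move left to (2,0)
Step 4: enter (2,0), '>' forces left->right, move right to (2,1)
Step 5: enter (2,1), '<' forces right->left, move left to (2,0)
Step 6: at (2,0) dir=left — LOOP DETECTED (seen before)

Answer: loops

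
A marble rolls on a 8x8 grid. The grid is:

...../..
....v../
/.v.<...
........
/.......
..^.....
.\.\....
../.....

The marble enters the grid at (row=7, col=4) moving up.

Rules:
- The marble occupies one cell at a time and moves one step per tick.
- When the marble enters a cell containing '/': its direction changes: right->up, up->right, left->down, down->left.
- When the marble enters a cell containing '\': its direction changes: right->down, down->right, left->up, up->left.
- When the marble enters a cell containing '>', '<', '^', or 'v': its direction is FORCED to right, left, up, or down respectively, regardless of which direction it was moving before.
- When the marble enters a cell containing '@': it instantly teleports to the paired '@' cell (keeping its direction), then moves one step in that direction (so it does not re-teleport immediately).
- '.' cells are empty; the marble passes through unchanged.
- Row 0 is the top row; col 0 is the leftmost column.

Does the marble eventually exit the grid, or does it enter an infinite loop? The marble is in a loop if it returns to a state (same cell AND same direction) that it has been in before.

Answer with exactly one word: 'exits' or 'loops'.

Step 1: enter (7,4), '.' pass, move up to (6,4)
Step 2: enter (6,4), '.' pass, move up to (5,4)
Step 3: enter (5,4), '.' pass, move up to (4,4)
Step 4: enter (4,4), '.' pass, move up to (3,4)
Step 5: enter (3,4), '.' pass, move up to (2,4)
Step 6: enter (2,4), '<' forces up->left, move left to (2,3)
Step 7: enter (2,3), '.' pass, move left to (2,2)
Step 8: enter (2,2), 'v' forces left->down, move down to (3,2)
Step 9: enter (3,2), '.' pass, move down to (4,2)
Step 10: enter (4,2), '.' pass, move down to (5,2)
Step 11: enter (5,2), '^' forces down->up, move up to (4,2)
Step 12: enter (4,2), '.' pass, move up to (3,2)
Step 13: enter (3,2), '.' pass, move up to (2,2)
Step 14: enter (2,2), 'v' forces up->down, move down to (3,2)
Step 15: at (3,2) dir=down — LOOP DETECTED (seen before)

Answer: loops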